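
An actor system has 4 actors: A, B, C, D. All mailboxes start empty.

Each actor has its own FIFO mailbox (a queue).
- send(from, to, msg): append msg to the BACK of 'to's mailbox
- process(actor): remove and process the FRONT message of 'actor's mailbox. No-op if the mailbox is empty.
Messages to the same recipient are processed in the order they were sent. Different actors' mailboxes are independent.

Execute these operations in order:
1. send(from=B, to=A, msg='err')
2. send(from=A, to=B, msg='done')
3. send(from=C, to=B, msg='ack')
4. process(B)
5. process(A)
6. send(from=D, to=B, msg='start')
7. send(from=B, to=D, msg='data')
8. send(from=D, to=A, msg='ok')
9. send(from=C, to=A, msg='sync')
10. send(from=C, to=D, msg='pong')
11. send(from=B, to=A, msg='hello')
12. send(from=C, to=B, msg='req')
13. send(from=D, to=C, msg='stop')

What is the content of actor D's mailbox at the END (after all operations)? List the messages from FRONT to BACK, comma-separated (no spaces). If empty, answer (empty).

After 1 (send(from=B, to=A, msg='err')): A:[err] B:[] C:[] D:[]
After 2 (send(from=A, to=B, msg='done')): A:[err] B:[done] C:[] D:[]
After 3 (send(from=C, to=B, msg='ack')): A:[err] B:[done,ack] C:[] D:[]
After 4 (process(B)): A:[err] B:[ack] C:[] D:[]
After 5 (process(A)): A:[] B:[ack] C:[] D:[]
After 6 (send(from=D, to=B, msg='start')): A:[] B:[ack,start] C:[] D:[]
After 7 (send(from=B, to=D, msg='data')): A:[] B:[ack,start] C:[] D:[data]
After 8 (send(from=D, to=A, msg='ok')): A:[ok] B:[ack,start] C:[] D:[data]
After 9 (send(from=C, to=A, msg='sync')): A:[ok,sync] B:[ack,start] C:[] D:[data]
After 10 (send(from=C, to=D, msg='pong')): A:[ok,sync] B:[ack,start] C:[] D:[data,pong]
After 11 (send(from=B, to=A, msg='hello')): A:[ok,sync,hello] B:[ack,start] C:[] D:[data,pong]
After 12 (send(from=C, to=B, msg='req')): A:[ok,sync,hello] B:[ack,start,req] C:[] D:[data,pong]
After 13 (send(from=D, to=C, msg='stop')): A:[ok,sync,hello] B:[ack,start,req] C:[stop] D:[data,pong]

Answer: data,pong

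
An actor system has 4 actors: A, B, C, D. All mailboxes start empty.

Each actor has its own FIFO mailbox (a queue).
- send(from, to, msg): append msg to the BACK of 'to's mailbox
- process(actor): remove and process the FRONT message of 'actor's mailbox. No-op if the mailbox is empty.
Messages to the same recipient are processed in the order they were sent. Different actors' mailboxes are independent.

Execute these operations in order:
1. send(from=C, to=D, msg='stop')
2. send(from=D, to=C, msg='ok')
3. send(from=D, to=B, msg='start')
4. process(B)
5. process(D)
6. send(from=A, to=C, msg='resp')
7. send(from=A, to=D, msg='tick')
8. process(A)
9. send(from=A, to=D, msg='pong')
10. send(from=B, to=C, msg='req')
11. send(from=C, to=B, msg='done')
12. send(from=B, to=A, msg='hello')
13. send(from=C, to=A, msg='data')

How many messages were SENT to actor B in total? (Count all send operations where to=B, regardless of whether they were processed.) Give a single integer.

After 1 (send(from=C, to=D, msg='stop')): A:[] B:[] C:[] D:[stop]
After 2 (send(from=D, to=C, msg='ok')): A:[] B:[] C:[ok] D:[stop]
After 3 (send(from=D, to=B, msg='start')): A:[] B:[start] C:[ok] D:[stop]
After 4 (process(B)): A:[] B:[] C:[ok] D:[stop]
After 5 (process(D)): A:[] B:[] C:[ok] D:[]
After 6 (send(from=A, to=C, msg='resp')): A:[] B:[] C:[ok,resp] D:[]
After 7 (send(from=A, to=D, msg='tick')): A:[] B:[] C:[ok,resp] D:[tick]
After 8 (process(A)): A:[] B:[] C:[ok,resp] D:[tick]
After 9 (send(from=A, to=D, msg='pong')): A:[] B:[] C:[ok,resp] D:[tick,pong]
After 10 (send(from=B, to=C, msg='req')): A:[] B:[] C:[ok,resp,req] D:[tick,pong]
After 11 (send(from=C, to=B, msg='done')): A:[] B:[done] C:[ok,resp,req] D:[tick,pong]
After 12 (send(from=B, to=A, msg='hello')): A:[hello] B:[done] C:[ok,resp,req] D:[tick,pong]
After 13 (send(from=C, to=A, msg='data')): A:[hello,data] B:[done] C:[ok,resp,req] D:[tick,pong]

Answer: 2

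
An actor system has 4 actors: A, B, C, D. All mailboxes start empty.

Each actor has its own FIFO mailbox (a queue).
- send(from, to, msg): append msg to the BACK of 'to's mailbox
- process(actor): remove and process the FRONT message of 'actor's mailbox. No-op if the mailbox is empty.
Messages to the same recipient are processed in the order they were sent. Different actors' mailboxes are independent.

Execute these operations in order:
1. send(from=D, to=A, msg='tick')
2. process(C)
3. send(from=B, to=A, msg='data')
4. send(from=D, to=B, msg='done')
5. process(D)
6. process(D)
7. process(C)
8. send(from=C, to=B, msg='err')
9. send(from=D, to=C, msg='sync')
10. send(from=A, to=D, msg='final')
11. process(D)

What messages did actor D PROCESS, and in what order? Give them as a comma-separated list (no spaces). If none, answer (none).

After 1 (send(from=D, to=A, msg='tick')): A:[tick] B:[] C:[] D:[]
After 2 (process(C)): A:[tick] B:[] C:[] D:[]
After 3 (send(from=B, to=A, msg='data')): A:[tick,data] B:[] C:[] D:[]
After 4 (send(from=D, to=B, msg='done')): A:[tick,data] B:[done] C:[] D:[]
After 5 (process(D)): A:[tick,data] B:[done] C:[] D:[]
After 6 (process(D)): A:[tick,data] B:[done] C:[] D:[]
After 7 (process(C)): A:[tick,data] B:[done] C:[] D:[]
After 8 (send(from=C, to=B, msg='err')): A:[tick,data] B:[done,err] C:[] D:[]
After 9 (send(from=D, to=C, msg='sync')): A:[tick,data] B:[done,err] C:[sync] D:[]
After 10 (send(from=A, to=D, msg='final')): A:[tick,data] B:[done,err] C:[sync] D:[final]
After 11 (process(D)): A:[tick,data] B:[done,err] C:[sync] D:[]

Answer: final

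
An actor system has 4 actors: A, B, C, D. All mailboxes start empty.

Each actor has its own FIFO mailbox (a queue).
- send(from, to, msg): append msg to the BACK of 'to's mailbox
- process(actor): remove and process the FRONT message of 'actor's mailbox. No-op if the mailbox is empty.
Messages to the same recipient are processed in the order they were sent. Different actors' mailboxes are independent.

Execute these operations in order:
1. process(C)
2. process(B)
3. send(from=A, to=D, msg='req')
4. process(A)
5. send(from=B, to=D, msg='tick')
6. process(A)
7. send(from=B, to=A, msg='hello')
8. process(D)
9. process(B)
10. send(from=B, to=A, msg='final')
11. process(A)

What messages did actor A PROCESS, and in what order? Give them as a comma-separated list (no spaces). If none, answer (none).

Answer: hello

Derivation:
After 1 (process(C)): A:[] B:[] C:[] D:[]
After 2 (process(B)): A:[] B:[] C:[] D:[]
After 3 (send(from=A, to=D, msg='req')): A:[] B:[] C:[] D:[req]
After 4 (process(A)): A:[] B:[] C:[] D:[req]
After 5 (send(from=B, to=D, msg='tick')): A:[] B:[] C:[] D:[req,tick]
After 6 (process(A)): A:[] B:[] C:[] D:[req,tick]
After 7 (send(from=B, to=A, msg='hello')): A:[hello] B:[] C:[] D:[req,tick]
After 8 (process(D)): A:[hello] B:[] C:[] D:[tick]
After 9 (process(B)): A:[hello] B:[] C:[] D:[tick]
After 10 (send(from=B, to=A, msg='final')): A:[hello,final] B:[] C:[] D:[tick]
After 11 (process(A)): A:[final] B:[] C:[] D:[tick]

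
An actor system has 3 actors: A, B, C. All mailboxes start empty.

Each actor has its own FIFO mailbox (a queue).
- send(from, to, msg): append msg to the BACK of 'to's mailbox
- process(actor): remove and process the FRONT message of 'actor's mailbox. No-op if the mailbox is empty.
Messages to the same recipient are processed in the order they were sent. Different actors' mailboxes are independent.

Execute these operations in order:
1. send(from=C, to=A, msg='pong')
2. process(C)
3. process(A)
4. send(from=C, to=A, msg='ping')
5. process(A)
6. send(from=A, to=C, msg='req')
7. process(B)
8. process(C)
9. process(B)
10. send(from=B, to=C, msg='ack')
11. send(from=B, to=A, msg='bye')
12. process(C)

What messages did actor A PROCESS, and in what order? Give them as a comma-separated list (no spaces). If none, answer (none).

After 1 (send(from=C, to=A, msg='pong')): A:[pong] B:[] C:[]
After 2 (process(C)): A:[pong] B:[] C:[]
After 3 (process(A)): A:[] B:[] C:[]
After 4 (send(from=C, to=A, msg='ping')): A:[ping] B:[] C:[]
After 5 (process(A)): A:[] B:[] C:[]
After 6 (send(from=A, to=C, msg='req')): A:[] B:[] C:[req]
After 7 (process(B)): A:[] B:[] C:[req]
After 8 (process(C)): A:[] B:[] C:[]
After 9 (process(B)): A:[] B:[] C:[]
After 10 (send(from=B, to=C, msg='ack')): A:[] B:[] C:[ack]
After 11 (send(from=B, to=A, msg='bye')): A:[bye] B:[] C:[ack]
After 12 (process(C)): A:[bye] B:[] C:[]

Answer: pong,ping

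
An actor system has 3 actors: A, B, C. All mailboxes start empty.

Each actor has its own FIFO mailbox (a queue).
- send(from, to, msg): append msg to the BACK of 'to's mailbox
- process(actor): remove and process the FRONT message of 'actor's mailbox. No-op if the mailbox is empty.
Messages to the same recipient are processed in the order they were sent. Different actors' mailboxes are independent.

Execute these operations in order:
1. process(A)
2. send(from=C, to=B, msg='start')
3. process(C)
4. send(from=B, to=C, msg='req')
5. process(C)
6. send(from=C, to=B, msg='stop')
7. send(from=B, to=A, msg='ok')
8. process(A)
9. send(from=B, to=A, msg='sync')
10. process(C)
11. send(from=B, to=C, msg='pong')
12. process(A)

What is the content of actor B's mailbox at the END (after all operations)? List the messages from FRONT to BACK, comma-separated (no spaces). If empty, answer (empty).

After 1 (process(A)): A:[] B:[] C:[]
After 2 (send(from=C, to=B, msg='start')): A:[] B:[start] C:[]
After 3 (process(C)): A:[] B:[start] C:[]
After 4 (send(from=B, to=C, msg='req')): A:[] B:[start] C:[req]
After 5 (process(C)): A:[] B:[start] C:[]
After 6 (send(from=C, to=B, msg='stop')): A:[] B:[start,stop] C:[]
After 7 (send(from=B, to=A, msg='ok')): A:[ok] B:[start,stop] C:[]
After 8 (process(A)): A:[] B:[start,stop] C:[]
After 9 (send(from=B, to=A, msg='sync')): A:[sync] B:[start,stop] C:[]
After 10 (process(C)): A:[sync] B:[start,stop] C:[]
After 11 (send(from=B, to=C, msg='pong')): A:[sync] B:[start,stop] C:[pong]
After 12 (process(A)): A:[] B:[start,stop] C:[pong]

Answer: start,stop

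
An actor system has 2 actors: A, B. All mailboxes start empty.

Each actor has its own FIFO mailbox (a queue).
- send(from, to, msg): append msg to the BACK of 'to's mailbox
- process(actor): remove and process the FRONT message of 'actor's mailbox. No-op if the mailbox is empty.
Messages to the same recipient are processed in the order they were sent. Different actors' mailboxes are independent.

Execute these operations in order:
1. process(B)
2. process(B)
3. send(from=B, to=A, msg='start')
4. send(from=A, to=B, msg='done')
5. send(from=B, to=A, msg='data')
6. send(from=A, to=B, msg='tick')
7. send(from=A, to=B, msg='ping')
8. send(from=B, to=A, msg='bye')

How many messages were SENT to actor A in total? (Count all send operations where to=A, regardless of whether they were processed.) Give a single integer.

Answer: 3

Derivation:
After 1 (process(B)): A:[] B:[]
After 2 (process(B)): A:[] B:[]
After 3 (send(from=B, to=A, msg='start')): A:[start] B:[]
After 4 (send(from=A, to=B, msg='done')): A:[start] B:[done]
After 5 (send(from=B, to=A, msg='data')): A:[start,data] B:[done]
After 6 (send(from=A, to=B, msg='tick')): A:[start,data] B:[done,tick]
After 7 (send(from=A, to=B, msg='ping')): A:[start,data] B:[done,tick,ping]
After 8 (send(from=B, to=A, msg='bye')): A:[start,data,bye] B:[done,tick,ping]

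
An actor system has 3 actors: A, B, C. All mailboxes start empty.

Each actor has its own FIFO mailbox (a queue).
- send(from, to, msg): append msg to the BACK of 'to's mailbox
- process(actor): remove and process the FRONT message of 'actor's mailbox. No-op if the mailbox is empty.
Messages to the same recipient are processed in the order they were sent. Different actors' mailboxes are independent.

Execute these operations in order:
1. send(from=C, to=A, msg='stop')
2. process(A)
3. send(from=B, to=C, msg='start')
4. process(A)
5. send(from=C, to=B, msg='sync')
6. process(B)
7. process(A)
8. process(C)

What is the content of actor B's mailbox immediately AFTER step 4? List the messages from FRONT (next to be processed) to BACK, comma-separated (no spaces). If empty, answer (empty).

After 1 (send(from=C, to=A, msg='stop')): A:[stop] B:[] C:[]
After 2 (process(A)): A:[] B:[] C:[]
After 3 (send(from=B, to=C, msg='start')): A:[] B:[] C:[start]
After 4 (process(A)): A:[] B:[] C:[start]

(empty)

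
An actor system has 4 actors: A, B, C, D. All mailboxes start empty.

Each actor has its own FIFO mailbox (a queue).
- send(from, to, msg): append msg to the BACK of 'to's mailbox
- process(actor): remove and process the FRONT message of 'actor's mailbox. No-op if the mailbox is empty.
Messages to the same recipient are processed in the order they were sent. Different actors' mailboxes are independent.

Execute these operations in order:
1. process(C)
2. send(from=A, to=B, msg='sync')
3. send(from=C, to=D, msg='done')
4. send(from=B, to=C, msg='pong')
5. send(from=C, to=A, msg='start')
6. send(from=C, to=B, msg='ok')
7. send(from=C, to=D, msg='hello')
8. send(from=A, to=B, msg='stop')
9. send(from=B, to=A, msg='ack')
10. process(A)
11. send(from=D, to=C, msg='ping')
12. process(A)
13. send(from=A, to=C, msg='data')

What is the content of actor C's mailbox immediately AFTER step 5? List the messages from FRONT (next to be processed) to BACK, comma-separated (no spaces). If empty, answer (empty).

After 1 (process(C)): A:[] B:[] C:[] D:[]
After 2 (send(from=A, to=B, msg='sync')): A:[] B:[sync] C:[] D:[]
After 3 (send(from=C, to=D, msg='done')): A:[] B:[sync] C:[] D:[done]
After 4 (send(from=B, to=C, msg='pong')): A:[] B:[sync] C:[pong] D:[done]
After 5 (send(from=C, to=A, msg='start')): A:[start] B:[sync] C:[pong] D:[done]

pong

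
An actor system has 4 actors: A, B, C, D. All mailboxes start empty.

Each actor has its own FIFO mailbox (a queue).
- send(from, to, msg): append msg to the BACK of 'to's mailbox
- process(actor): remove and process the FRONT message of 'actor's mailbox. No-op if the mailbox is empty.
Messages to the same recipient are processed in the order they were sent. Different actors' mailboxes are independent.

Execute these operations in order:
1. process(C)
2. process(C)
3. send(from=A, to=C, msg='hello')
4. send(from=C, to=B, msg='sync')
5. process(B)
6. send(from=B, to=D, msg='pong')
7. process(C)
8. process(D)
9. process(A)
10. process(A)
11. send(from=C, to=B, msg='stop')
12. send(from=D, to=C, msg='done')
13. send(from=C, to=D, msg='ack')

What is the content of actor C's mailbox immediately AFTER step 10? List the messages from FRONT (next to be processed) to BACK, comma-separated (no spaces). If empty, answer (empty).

After 1 (process(C)): A:[] B:[] C:[] D:[]
After 2 (process(C)): A:[] B:[] C:[] D:[]
After 3 (send(from=A, to=C, msg='hello')): A:[] B:[] C:[hello] D:[]
After 4 (send(from=C, to=B, msg='sync')): A:[] B:[sync] C:[hello] D:[]
After 5 (process(B)): A:[] B:[] C:[hello] D:[]
After 6 (send(from=B, to=D, msg='pong')): A:[] B:[] C:[hello] D:[pong]
After 7 (process(C)): A:[] B:[] C:[] D:[pong]
After 8 (process(D)): A:[] B:[] C:[] D:[]
After 9 (process(A)): A:[] B:[] C:[] D:[]
After 10 (process(A)): A:[] B:[] C:[] D:[]

(empty)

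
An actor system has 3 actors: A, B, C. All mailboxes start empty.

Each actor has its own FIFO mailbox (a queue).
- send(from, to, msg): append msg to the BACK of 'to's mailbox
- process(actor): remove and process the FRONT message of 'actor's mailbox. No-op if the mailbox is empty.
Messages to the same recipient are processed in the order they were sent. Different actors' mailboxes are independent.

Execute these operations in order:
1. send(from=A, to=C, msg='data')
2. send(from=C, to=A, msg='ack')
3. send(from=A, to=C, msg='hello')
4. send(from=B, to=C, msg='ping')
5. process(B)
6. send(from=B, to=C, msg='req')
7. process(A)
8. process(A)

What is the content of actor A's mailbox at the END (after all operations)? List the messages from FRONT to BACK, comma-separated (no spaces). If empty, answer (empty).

After 1 (send(from=A, to=C, msg='data')): A:[] B:[] C:[data]
After 2 (send(from=C, to=A, msg='ack')): A:[ack] B:[] C:[data]
After 3 (send(from=A, to=C, msg='hello')): A:[ack] B:[] C:[data,hello]
After 4 (send(from=B, to=C, msg='ping')): A:[ack] B:[] C:[data,hello,ping]
After 5 (process(B)): A:[ack] B:[] C:[data,hello,ping]
After 6 (send(from=B, to=C, msg='req')): A:[ack] B:[] C:[data,hello,ping,req]
After 7 (process(A)): A:[] B:[] C:[data,hello,ping,req]
After 8 (process(A)): A:[] B:[] C:[data,hello,ping,req]

Answer: (empty)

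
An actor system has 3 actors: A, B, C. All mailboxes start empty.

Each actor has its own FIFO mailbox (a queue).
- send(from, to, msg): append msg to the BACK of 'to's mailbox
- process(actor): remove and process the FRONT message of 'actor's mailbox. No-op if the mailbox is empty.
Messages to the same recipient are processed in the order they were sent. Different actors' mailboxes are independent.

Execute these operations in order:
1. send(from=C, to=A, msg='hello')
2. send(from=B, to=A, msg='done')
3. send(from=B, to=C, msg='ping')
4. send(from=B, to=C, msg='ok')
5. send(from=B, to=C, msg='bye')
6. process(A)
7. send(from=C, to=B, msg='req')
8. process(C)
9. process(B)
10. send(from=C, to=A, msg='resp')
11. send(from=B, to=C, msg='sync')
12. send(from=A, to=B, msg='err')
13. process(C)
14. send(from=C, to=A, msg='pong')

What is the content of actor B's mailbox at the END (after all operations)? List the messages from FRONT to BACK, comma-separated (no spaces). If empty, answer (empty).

Answer: err

Derivation:
After 1 (send(from=C, to=A, msg='hello')): A:[hello] B:[] C:[]
After 2 (send(from=B, to=A, msg='done')): A:[hello,done] B:[] C:[]
After 3 (send(from=B, to=C, msg='ping')): A:[hello,done] B:[] C:[ping]
After 4 (send(from=B, to=C, msg='ok')): A:[hello,done] B:[] C:[ping,ok]
After 5 (send(from=B, to=C, msg='bye')): A:[hello,done] B:[] C:[ping,ok,bye]
After 6 (process(A)): A:[done] B:[] C:[ping,ok,bye]
After 7 (send(from=C, to=B, msg='req')): A:[done] B:[req] C:[ping,ok,bye]
After 8 (process(C)): A:[done] B:[req] C:[ok,bye]
After 9 (process(B)): A:[done] B:[] C:[ok,bye]
After 10 (send(from=C, to=A, msg='resp')): A:[done,resp] B:[] C:[ok,bye]
After 11 (send(from=B, to=C, msg='sync')): A:[done,resp] B:[] C:[ok,bye,sync]
After 12 (send(from=A, to=B, msg='err')): A:[done,resp] B:[err] C:[ok,bye,sync]
After 13 (process(C)): A:[done,resp] B:[err] C:[bye,sync]
After 14 (send(from=C, to=A, msg='pong')): A:[done,resp,pong] B:[err] C:[bye,sync]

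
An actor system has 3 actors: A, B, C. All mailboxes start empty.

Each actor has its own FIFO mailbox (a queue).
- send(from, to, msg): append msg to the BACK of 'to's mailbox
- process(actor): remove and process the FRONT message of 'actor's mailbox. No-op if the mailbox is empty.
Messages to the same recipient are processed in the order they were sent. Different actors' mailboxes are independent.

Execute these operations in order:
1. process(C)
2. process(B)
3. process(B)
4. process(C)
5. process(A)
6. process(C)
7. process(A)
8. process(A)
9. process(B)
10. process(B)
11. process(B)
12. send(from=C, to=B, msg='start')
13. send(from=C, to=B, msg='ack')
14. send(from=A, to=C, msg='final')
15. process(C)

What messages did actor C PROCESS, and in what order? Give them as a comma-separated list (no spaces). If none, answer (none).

Answer: final

Derivation:
After 1 (process(C)): A:[] B:[] C:[]
After 2 (process(B)): A:[] B:[] C:[]
After 3 (process(B)): A:[] B:[] C:[]
After 4 (process(C)): A:[] B:[] C:[]
After 5 (process(A)): A:[] B:[] C:[]
After 6 (process(C)): A:[] B:[] C:[]
After 7 (process(A)): A:[] B:[] C:[]
After 8 (process(A)): A:[] B:[] C:[]
After 9 (process(B)): A:[] B:[] C:[]
After 10 (process(B)): A:[] B:[] C:[]
After 11 (process(B)): A:[] B:[] C:[]
After 12 (send(from=C, to=B, msg='start')): A:[] B:[start] C:[]
After 13 (send(from=C, to=B, msg='ack')): A:[] B:[start,ack] C:[]
After 14 (send(from=A, to=C, msg='final')): A:[] B:[start,ack] C:[final]
After 15 (process(C)): A:[] B:[start,ack] C:[]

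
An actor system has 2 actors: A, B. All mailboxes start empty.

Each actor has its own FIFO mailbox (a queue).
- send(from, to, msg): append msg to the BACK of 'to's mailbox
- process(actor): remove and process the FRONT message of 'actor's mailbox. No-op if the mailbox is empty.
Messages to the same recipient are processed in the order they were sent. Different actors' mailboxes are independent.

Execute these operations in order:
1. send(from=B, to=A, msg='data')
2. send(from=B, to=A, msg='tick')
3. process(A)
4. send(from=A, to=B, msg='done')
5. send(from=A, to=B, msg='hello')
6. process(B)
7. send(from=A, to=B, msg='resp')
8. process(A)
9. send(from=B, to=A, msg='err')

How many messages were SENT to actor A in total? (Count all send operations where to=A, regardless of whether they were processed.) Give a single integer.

After 1 (send(from=B, to=A, msg='data')): A:[data] B:[]
After 2 (send(from=B, to=A, msg='tick')): A:[data,tick] B:[]
After 3 (process(A)): A:[tick] B:[]
After 4 (send(from=A, to=B, msg='done')): A:[tick] B:[done]
After 5 (send(from=A, to=B, msg='hello')): A:[tick] B:[done,hello]
After 6 (process(B)): A:[tick] B:[hello]
After 7 (send(from=A, to=B, msg='resp')): A:[tick] B:[hello,resp]
After 8 (process(A)): A:[] B:[hello,resp]
After 9 (send(from=B, to=A, msg='err')): A:[err] B:[hello,resp]

Answer: 3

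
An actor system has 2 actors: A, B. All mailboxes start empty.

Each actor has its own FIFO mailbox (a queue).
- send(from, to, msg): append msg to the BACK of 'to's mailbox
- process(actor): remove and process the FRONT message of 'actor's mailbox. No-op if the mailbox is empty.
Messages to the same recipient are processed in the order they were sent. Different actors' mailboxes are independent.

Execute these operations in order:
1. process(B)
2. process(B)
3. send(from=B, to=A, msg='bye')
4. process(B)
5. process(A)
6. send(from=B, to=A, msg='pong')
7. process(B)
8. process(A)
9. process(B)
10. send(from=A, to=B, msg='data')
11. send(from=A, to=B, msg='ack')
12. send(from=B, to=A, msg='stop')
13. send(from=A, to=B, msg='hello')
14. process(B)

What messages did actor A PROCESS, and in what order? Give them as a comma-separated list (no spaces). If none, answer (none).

Answer: bye,pong

Derivation:
After 1 (process(B)): A:[] B:[]
After 2 (process(B)): A:[] B:[]
After 3 (send(from=B, to=A, msg='bye')): A:[bye] B:[]
After 4 (process(B)): A:[bye] B:[]
After 5 (process(A)): A:[] B:[]
After 6 (send(from=B, to=A, msg='pong')): A:[pong] B:[]
After 7 (process(B)): A:[pong] B:[]
After 8 (process(A)): A:[] B:[]
After 9 (process(B)): A:[] B:[]
After 10 (send(from=A, to=B, msg='data')): A:[] B:[data]
After 11 (send(from=A, to=B, msg='ack')): A:[] B:[data,ack]
After 12 (send(from=B, to=A, msg='stop')): A:[stop] B:[data,ack]
After 13 (send(from=A, to=B, msg='hello')): A:[stop] B:[data,ack,hello]
After 14 (process(B)): A:[stop] B:[ack,hello]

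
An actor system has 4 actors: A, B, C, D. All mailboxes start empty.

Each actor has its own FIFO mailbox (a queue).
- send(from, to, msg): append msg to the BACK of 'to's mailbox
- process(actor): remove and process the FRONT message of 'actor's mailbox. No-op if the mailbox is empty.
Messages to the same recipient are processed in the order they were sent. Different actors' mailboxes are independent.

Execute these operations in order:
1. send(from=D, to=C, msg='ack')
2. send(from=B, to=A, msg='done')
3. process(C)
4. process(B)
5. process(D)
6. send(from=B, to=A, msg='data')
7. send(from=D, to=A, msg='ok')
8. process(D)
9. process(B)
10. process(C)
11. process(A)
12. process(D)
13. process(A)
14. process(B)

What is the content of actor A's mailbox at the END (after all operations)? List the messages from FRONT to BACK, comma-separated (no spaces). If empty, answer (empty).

After 1 (send(from=D, to=C, msg='ack')): A:[] B:[] C:[ack] D:[]
After 2 (send(from=B, to=A, msg='done')): A:[done] B:[] C:[ack] D:[]
After 3 (process(C)): A:[done] B:[] C:[] D:[]
After 4 (process(B)): A:[done] B:[] C:[] D:[]
After 5 (process(D)): A:[done] B:[] C:[] D:[]
After 6 (send(from=B, to=A, msg='data')): A:[done,data] B:[] C:[] D:[]
After 7 (send(from=D, to=A, msg='ok')): A:[done,data,ok] B:[] C:[] D:[]
After 8 (process(D)): A:[done,data,ok] B:[] C:[] D:[]
After 9 (process(B)): A:[done,data,ok] B:[] C:[] D:[]
After 10 (process(C)): A:[done,data,ok] B:[] C:[] D:[]
After 11 (process(A)): A:[data,ok] B:[] C:[] D:[]
After 12 (process(D)): A:[data,ok] B:[] C:[] D:[]
After 13 (process(A)): A:[ok] B:[] C:[] D:[]
After 14 (process(B)): A:[ok] B:[] C:[] D:[]

Answer: ok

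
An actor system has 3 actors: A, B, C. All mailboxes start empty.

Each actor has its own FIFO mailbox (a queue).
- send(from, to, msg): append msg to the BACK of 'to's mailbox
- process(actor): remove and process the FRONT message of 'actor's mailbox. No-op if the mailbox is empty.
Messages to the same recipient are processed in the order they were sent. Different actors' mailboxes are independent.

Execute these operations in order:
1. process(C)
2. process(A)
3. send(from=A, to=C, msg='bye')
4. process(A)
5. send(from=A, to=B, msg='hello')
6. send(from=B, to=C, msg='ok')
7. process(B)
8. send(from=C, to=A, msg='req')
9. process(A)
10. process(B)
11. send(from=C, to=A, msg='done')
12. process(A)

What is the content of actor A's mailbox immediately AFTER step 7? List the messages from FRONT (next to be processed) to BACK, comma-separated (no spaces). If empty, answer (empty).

After 1 (process(C)): A:[] B:[] C:[]
After 2 (process(A)): A:[] B:[] C:[]
After 3 (send(from=A, to=C, msg='bye')): A:[] B:[] C:[bye]
After 4 (process(A)): A:[] B:[] C:[bye]
After 5 (send(from=A, to=B, msg='hello')): A:[] B:[hello] C:[bye]
After 6 (send(from=B, to=C, msg='ok')): A:[] B:[hello] C:[bye,ok]
After 7 (process(B)): A:[] B:[] C:[bye,ok]

(empty)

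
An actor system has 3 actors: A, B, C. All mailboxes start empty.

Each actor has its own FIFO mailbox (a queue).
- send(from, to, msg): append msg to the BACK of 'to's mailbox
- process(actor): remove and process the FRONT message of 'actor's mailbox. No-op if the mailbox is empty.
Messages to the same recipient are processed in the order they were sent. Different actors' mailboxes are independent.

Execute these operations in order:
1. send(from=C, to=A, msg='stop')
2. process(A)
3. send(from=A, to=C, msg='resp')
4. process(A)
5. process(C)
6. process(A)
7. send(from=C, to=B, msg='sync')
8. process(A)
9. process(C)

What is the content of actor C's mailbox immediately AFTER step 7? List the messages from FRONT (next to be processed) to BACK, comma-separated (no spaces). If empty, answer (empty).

After 1 (send(from=C, to=A, msg='stop')): A:[stop] B:[] C:[]
After 2 (process(A)): A:[] B:[] C:[]
After 3 (send(from=A, to=C, msg='resp')): A:[] B:[] C:[resp]
After 4 (process(A)): A:[] B:[] C:[resp]
After 5 (process(C)): A:[] B:[] C:[]
After 6 (process(A)): A:[] B:[] C:[]
After 7 (send(from=C, to=B, msg='sync')): A:[] B:[sync] C:[]

(empty)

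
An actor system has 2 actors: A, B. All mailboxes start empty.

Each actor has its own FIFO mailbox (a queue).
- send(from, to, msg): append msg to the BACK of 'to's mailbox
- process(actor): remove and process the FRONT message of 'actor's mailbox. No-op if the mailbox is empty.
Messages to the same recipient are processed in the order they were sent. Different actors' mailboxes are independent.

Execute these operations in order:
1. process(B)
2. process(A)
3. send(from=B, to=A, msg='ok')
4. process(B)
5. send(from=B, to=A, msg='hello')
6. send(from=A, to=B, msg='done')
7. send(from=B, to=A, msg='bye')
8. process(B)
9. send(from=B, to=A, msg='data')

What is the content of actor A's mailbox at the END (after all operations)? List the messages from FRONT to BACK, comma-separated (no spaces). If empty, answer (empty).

Answer: ok,hello,bye,data

Derivation:
After 1 (process(B)): A:[] B:[]
After 2 (process(A)): A:[] B:[]
After 3 (send(from=B, to=A, msg='ok')): A:[ok] B:[]
After 4 (process(B)): A:[ok] B:[]
After 5 (send(from=B, to=A, msg='hello')): A:[ok,hello] B:[]
After 6 (send(from=A, to=B, msg='done')): A:[ok,hello] B:[done]
After 7 (send(from=B, to=A, msg='bye')): A:[ok,hello,bye] B:[done]
After 8 (process(B)): A:[ok,hello,bye] B:[]
After 9 (send(from=B, to=A, msg='data')): A:[ok,hello,bye,data] B:[]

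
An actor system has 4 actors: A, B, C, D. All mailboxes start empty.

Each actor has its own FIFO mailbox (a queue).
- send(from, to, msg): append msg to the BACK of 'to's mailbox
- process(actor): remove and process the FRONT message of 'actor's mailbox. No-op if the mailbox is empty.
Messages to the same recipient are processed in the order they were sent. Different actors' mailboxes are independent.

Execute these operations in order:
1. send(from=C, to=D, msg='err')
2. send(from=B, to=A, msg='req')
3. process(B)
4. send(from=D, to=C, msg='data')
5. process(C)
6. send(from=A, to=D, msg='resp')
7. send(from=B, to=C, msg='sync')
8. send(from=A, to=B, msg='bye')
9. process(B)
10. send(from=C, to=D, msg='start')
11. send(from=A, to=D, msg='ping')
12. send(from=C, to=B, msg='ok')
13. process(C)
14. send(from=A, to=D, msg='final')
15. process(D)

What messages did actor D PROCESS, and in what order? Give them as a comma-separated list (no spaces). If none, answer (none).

Answer: err

Derivation:
After 1 (send(from=C, to=D, msg='err')): A:[] B:[] C:[] D:[err]
After 2 (send(from=B, to=A, msg='req')): A:[req] B:[] C:[] D:[err]
After 3 (process(B)): A:[req] B:[] C:[] D:[err]
After 4 (send(from=D, to=C, msg='data')): A:[req] B:[] C:[data] D:[err]
After 5 (process(C)): A:[req] B:[] C:[] D:[err]
After 6 (send(from=A, to=D, msg='resp')): A:[req] B:[] C:[] D:[err,resp]
After 7 (send(from=B, to=C, msg='sync')): A:[req] B:[] C:[sync] D:[err,resp]
After 8 (send(from=A, to=B, msg='bye')): A:[req] B:[bye] C:[sync] D:[err,resp]
After 9 (process(B)): A:[req] B:[] C:[sync] D:[err,resp]
After 10 (send(from=C, to=D, msg='start')): A:[req] B:[] C:[sync] D:[err,resp,start]
After 11 (send(from=A, to=D, msg='ping')): A:[req] B:[] C:[sync] D:[err,resp,start,ping]
After 12 (send(from=C, to=B, msg='ok')): A:[req] B:[ok] C:[sync] D:[err,resp,start,ping]
After 13 (process(C)): A:[req] B:[ok] C:[] D:[err,resp,start,ping]
After 14 (send(from=A, to=D, msg='final')): A:[req] B:[ok] C:[] D:[err,resp,start,ping,final]
After 15 (process(D)): A:[req] B:[ok] C:[] D:[resp,start,ping,final]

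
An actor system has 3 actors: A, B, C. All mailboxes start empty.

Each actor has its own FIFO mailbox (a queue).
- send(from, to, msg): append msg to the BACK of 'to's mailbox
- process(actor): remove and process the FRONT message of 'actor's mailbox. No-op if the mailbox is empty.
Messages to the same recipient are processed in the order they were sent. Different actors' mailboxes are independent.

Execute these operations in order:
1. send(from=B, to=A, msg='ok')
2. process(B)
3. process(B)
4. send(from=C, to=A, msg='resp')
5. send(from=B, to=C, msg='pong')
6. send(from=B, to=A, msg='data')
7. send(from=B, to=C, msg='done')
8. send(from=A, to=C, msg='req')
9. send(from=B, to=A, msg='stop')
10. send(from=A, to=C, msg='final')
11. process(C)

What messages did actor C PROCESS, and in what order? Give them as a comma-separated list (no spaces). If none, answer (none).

Answer: pong

Derivation:
After 1 (send(from=B, to=A, msg='ok')): A:[ok] B:[] C:[]
After 2 (process(B)): A:[ok] B:[] C:[]
After 3 (process(B)): A:[ok] B:[] C:[]
After 4 (send(from=C, to=A, msg='resp')): A:[ok,resp] B:[] C:[]
After 5 (send(from=B, to=C, msg='pong')): A:[ok,resp] B:[] C:[pong]
After 6 (send(from=B, to=A, msg='data')): A:[ok,resp,data] B:[] C:[pong]
After 7 (send(from=B, to=C, msg='done')): A:[ok,resp,data] B:[] C:[pong,done]
After 8 (send(from=A, to=C, msg='req')): A:[ok,resp,data] B:[] C:[pong,done,req]
After 9 (send(from=B, to=A, msg='stop')): A:[ok,resp,data,stop] B:[] C:[pong,done,req]
After 10 (send(from=A, to=C, msg='final')): A:[ok,resp,data,stop] B:[] C:[pong,done,req,final]
After 11 (process(C)): A:[ok,resp,data,stop] B:[] C:[done,req,final]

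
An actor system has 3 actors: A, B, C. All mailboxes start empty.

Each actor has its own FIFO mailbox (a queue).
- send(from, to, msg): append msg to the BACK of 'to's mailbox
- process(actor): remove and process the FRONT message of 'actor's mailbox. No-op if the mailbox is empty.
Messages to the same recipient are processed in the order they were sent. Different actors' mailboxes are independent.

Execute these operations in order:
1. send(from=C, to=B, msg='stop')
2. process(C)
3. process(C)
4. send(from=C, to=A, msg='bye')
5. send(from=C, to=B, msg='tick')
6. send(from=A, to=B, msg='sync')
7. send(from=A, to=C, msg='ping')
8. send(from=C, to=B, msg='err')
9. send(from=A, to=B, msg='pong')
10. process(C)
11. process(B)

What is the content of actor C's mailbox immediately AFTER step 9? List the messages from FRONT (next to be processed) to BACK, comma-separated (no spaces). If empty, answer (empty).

After 1 (send(from=C, to=B, msg='stop')): A:[] B:[stop] C:[]
After 2 (process(C)): A:[] B:[stop] C:[]
After 3 (process(C)): A:[] B:[stop] C:[]
After 4 (send(from=C, to=A, msg='bye')): A:[bye] B:[stop] C:[]
After 5 (send(from=C, to=B, msg='tick')): A:[bye] B:[stop,tick] C:[]
After 6 (send(from=A, to=B, msg='sync')): A:[bye] B:[stop,tick,sync] C:[]
After 7 (send(from=A, to=C, msg='ping')): A:[bye] B:[stop,tick,sync] C:[ping]
After 8 (send(from=C, to=B, msg='err')): A:[bye] B:[stop,tick,sync,err] C:[ping]
After 9 (send(from=A, to=B, msg='pong')): A:[bye] B:[stop,tick,sync,err,pong] C:[ping]

ping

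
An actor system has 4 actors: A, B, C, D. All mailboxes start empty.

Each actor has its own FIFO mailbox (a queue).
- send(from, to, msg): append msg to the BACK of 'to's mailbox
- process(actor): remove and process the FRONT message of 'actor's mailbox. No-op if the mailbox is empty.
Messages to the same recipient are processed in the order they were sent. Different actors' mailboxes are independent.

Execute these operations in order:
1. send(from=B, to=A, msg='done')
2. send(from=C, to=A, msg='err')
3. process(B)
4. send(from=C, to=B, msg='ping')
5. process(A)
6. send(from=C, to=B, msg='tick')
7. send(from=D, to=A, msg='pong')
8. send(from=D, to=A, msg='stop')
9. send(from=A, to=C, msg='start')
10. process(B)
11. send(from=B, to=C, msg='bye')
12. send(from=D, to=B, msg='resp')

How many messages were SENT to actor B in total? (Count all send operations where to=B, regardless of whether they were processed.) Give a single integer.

After 1 (send(from=B, to=A, msg='done')): A:[done] B:[] C:[] D:[]
After 2 (send(from=C, to=A, msg='err')): A:[done,err] B:[] C:[] D:[]
After 3 (process(B)): A:[done,err] B:[] C:[] D:[]
After 4 (send(from=C, to=B, msg='ping')): A:[done,err] B:[ping] C:[] D:[]
After 5 (process(A)): A:[err] B:[ping] C:[] D:[]
After 6 (send(from=C, to=B, msg='tick')): A:[err] B:[ping,tick] C:[] D:[]
After 7 (send(from=D, to=A, msg='pong')): A:[err,pong] B:[ping,tick] C:[] D:[]
After 8 (send(from=D, to=A, msg='stop')): A:[err,pong,stop] B:[ping,tick] C:[] D:[]
After 9 (send(from=A, to=C, msg='start')): A:[err,pong,stop] B:[ping,tick] C:[start] D:[]
After 10 (process(B)): A:[err,pong,stop] B:[tick] C:[start] D:[]
After 11 (send(from=B, to=C, msg='bye')): A:[err,pong,stop] B:[tick] C:[start,bye] D:[]
After 12 (send(from=D, to=B, msg='resp')): A:[err,pong,stop] B:[tick,resp] C:[start,bye] D:[]

Answer: 3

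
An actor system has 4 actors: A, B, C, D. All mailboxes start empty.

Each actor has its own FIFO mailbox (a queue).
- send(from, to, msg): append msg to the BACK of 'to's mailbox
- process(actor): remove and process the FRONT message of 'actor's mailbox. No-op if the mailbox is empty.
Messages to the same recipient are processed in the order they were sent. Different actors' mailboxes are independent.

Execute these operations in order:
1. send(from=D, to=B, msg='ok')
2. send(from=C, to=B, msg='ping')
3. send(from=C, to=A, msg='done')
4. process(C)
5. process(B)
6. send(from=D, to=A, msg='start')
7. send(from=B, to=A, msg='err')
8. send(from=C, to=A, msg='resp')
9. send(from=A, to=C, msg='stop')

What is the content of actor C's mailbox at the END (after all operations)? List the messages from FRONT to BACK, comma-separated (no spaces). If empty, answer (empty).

After 1 (send(from=D, to=B, msg='ok')): A:[] B:[ok] C:[] D:[]
After 2 (send(from=C, to=B, msg='ping')): A:[] B:[ok,ping] C:[] D:[]
After 3 (send(from=C, to=A, msg='done')): A:[done] B:[ok,ping] C:[] D:[]
After 4 (process(C)): A:[done] B:[ok,ping] C:[] D:[]
After 5 (process(B)): A:[done] B:[ping] C:[] D:[]
After 6 (send(from=D, to=A, msg='start')): A:[done,start] B:[ping] C:[] D:[]
After 7 (send(from=B, to=A, msg='err')): A:[done,start,err] B:[ping] C:[] D:[]
After 8 (send(from=C, to=A, msg='resp')): A:[done,start,err,resp] B:[ping] C:[] D:[]
After 9 (send(from=A, to=C, msg='stop')): A:[done,start,err,resp] B:[ping] C:[stop] D:[]

Answer: stop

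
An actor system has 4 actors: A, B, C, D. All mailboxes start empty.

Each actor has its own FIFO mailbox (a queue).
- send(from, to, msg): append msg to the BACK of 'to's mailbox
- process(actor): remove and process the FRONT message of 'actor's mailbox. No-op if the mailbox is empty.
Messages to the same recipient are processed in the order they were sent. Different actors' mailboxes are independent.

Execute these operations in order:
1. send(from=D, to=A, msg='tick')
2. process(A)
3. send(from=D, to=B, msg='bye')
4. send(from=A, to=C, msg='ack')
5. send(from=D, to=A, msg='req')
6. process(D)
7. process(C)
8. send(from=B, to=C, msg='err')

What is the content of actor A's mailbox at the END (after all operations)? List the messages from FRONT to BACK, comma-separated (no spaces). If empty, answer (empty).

Answer: req

Derivation:
After 1 (send(from=D, to=A, msg='tick')): A:[tick] B:[] C:[] D:[]
After 2 (process(A)): A:[] B:[] C:[] D:[]
After 3 (send(from=D, to=B, msg='bye')): A:[] B:[bye] C:[] D:[]
After 4 (send(from=A, to=C, msg='ack')): A:[] B:[bye] C:[ack] D:[]
After 5 (send(from=D, to=A, msg='req')): A:[req] B:[bye] C:[ack] D:[]
After 6 (process(D)): A:[req] B:[bye] C:[ack] D:[]
After 7 (process(C)): A:[req] B:[bye] C:[] D:[]
After 8 (send(from=B, to=C, msg='err')): A:[req] B:[bye] C:[err] D:[]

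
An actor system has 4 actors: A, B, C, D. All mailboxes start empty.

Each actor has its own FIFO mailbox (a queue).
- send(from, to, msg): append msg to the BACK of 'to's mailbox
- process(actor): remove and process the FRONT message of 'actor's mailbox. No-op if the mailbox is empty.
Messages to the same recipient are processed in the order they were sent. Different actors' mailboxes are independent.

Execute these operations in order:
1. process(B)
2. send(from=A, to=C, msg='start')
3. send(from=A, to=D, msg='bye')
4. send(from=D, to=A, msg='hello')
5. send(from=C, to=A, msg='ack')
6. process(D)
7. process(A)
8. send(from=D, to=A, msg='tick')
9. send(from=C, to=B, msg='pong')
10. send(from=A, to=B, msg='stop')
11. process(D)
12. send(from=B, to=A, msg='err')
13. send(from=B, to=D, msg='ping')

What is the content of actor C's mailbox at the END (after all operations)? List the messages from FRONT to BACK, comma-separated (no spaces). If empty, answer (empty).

After 1 (process(B)): A:[] B:[] C:[] D:[]
After 2 (send(from=A, to=C, msg='start')): A:[] B:[] C:[start] D:[]
After 3 (send(from=A, to=D, msg='bye')): A:[] B:[] C:[start] D:[bye]
After 4 (send(from=D, to=A, msg='hello')): A:[hello] B:[] C:[start] D:[bye]
After 5 (send(from=C, to=A, msg='ack')): A:[hello,ack] B:[] C:[start] D:[bye]
After 6 (process(D)): A:[hello,ack] B:[] C:[start] D:[]
After 7 (process(A)): A:[ack] B:[] C:[start] D:[]
After 8 (send(from=D, to=A, msg='tick')): A:[ack,tick] B:[] C:[start] D:[]
After 9 (send(from=C, to=B, msg='pong')): A:[ack,tick] B:[pong] C:[start] D:[]
After 10 (send(from=A, to=B, msg='stop')): A:[ack,tick] B:[pong,stop] C:[start] D:[]
After 11 (process(D)): A:[ack,tick] B:[pong,stop] C:[start] D:[]
After 12 (send(from=B, to=A, msg='err')): A:[ack,tick,err] B:[pong,stop] C:[start] D:[]
After 13 (send(from=B, to=D, msg='ping')): A:[ack,tick,err] B:[pong,stop] C:[start] D:[ping]

Answer: start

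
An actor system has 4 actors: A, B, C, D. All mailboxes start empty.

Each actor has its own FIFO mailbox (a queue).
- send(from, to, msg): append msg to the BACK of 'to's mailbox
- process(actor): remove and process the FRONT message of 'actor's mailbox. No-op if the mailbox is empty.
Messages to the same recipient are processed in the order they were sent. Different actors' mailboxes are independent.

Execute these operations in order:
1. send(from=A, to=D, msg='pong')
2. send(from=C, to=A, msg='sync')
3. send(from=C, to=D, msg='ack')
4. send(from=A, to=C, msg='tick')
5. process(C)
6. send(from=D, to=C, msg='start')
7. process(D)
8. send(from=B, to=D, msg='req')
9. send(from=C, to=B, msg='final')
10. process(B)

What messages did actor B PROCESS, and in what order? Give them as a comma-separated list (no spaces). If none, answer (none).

After 1 (send(from=A, to=D, msg='pong')): A:[] B:[] C:[] D:[pong]
After 2 (send(from=C, to=A, msg='sync')): A:[sync] B:[] C:[] D:[pong]
After 3 (send(from=C, to=D, msg='ack')): A:[sync] B:[] C:[] D:[pong,ack]
After 4 (send(from=A, to=C, msg='tick')): A:[sync] B:[] C:[tick] D:[pong,ack]
After 5 (process(C)): A:[sync] B:[] C:[] D:[pong,ack]
After 6 (send(from=D, to=C, msg='start')): A:[sync] B:[] C:[start] D:[pong,ack]
After 7 (process(D)): A:[sync] B:[] C:[start] D:[ack]
After 8 (send(from=B, to=D, msg='req')): A:[sync] B:[] C:[start] D:[ack,req]
After 9 (send(from=C, to=B, msg='final')): A:[sync] B:[final] C:[start] D:[ack,req]
After 10 (process(B)): A:[sync] B:[] C:[start] D:[ack,req]

Answer: final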